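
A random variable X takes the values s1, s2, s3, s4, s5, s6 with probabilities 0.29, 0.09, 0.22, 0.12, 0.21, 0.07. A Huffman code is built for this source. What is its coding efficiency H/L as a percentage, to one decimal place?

Entropy H = −Σ p log₂ p ≈ 2.4196 bits.
Huffman merges: 7/100+9/100→4/25; 3/25+4/25→7/25; 21/100+11/50→43/100; 7/25+29/100→57/100; 43/100+57/100→1. L = 61/25 ≈ 2.4400.
Efficiency = H/L = 2.4196/2.4400 = 99.2%.

99.2%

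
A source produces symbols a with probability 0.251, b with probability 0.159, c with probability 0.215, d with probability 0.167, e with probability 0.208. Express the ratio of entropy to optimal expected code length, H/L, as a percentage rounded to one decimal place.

Entropy H = −Σ p log₂ p ≈ 2.3015 bits.
Huffman merges: 159/1000+167/1000→163/500; 26/125+43/200→423/1000; 251/1000+163/500→577/1000; 423/1000+577/1000→1. L = 1163/500 ≈ 2.3260.
Efficiency = H/L = 2.3015/2.3260 = 98.9%.

98.9%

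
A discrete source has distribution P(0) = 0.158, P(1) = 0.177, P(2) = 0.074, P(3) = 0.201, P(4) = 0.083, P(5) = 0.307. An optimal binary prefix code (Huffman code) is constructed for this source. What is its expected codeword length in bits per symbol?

2.472 bits/symbol

Repeatedly combine the two least-probable nodes; the expected code length is the sum of the merged weights.
merge 37/500 + 83/1000 → 157/1000
merge 157/1000 + 79/500 → 63/200
merge 177/1000 + 201/1000 → 189/500
merge 307/1000 + 63/200 → 311/500
merge 189/500 + 311/500 → 1
L = 157/1000 + 63/200 + 189/500 + 311/500 + 1 = 309/125 = 2.472 bits/symbol.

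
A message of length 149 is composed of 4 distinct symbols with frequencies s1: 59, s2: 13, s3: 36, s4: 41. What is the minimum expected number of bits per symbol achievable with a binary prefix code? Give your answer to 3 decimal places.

Probabilities are the counts divided by 149.
Repeatedly combine the two least-probable nodes; the expected code length is the sum of the merged weights.
merge 13/149 + 36/149 → 49/149
merge 41/149 + 49/149 → 90/149
merge 59/149 + 90/149 → 1
L = 49/149 + 90/149 + 1 = 288/149 ≈ 1.933 bits/symbol.

1.933 bits/symbol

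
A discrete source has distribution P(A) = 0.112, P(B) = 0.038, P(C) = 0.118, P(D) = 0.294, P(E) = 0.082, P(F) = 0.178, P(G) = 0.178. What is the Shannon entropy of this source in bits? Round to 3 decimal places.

2.598 bits

H = −Σ pᵢ log₂ pᵢ.
−0.112·log₂(0.112) = 0.3537
−0.038·log₂(0.038) = 0.1793
−0.118·log₂(0.118) = 0.3638
−0.294·log₂(0.294) = 0.5192
−0.082·log₂(0.082) = 0.2959
−0.178·log₂(0.178) = 0.4432
−0.178·log₂(0.178) = 0.4432
Sum ≈ 2.5984 → 2.598 bits.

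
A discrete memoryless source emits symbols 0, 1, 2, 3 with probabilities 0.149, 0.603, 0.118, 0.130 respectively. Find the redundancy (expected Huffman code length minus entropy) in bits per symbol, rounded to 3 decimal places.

Entropy H = −Σ p log₂ p ≈ 1.5958 bits.
Huffman merges: 59/500+13/100→31/125; 149/1000+31/125→397/1000; 397/1000+603/1000→1. L = 329/200 ≈ 1.6450.
L − H = 1.6450 − 1.5958 = 0.049 bits.

0.049 bits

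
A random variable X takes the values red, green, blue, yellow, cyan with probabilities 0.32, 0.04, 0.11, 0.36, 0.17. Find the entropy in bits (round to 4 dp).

2.0273 bits

H = −Σ pᵢ log₂ pᵢ.
−0.32·log₂(0.32) = 0.5260
−0.04·log₂(0.04) = 0.1858
−0.11·log₂(0.11) = 0.3503
−0.36·log₂(0.36) = 0.5306
−0.17·log₂(0.17) = 0.4346
Sum ≈ 2.0273 → 2.0273 bits.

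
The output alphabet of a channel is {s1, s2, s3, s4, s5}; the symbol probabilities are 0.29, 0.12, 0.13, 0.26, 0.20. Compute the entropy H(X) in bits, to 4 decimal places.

H = −Σ pᵢ log₂ pᵢ.
−0.29·log₂(0.29) = 0.5179
−0.12·log₂(0.12) = 0.3671
−0.13·log₂(0.13) = 0.3826
−0.26·log₂(0.26) = 0.5053
−0.20·log₂(0.20) = 0.4644
Sum ≈ 2.2373 → 2.2373 bits.

2.2373 bits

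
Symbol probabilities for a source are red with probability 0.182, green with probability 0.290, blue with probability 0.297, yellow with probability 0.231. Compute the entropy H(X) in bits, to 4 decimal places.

H = −Σ pᵢ log₂ pᵢ.
−0.182·log₂(0.182) = 0.4474
−0.290·log₂(0.290) = 0.5179
−0.297·log₂(0.297) = 0.5202
−0.231·log₂(0.231) = 0.4883
Sum ≈ 1.9738 → 1.9738 bits.

1.9738 bits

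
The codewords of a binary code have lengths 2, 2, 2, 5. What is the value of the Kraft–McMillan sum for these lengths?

0.78125

With common denominator 2^5 = 32: Σ 2^(−ℓᵢ) = 8/32 + 8/32 + 8/32 + 1/32 = 25/32 = 0.78125.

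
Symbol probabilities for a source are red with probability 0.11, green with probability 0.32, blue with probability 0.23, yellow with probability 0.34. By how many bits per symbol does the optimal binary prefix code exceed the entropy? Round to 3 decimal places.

0.107 bits

Entropy H = −Σ p log₂ p ≈ 1.8932 bits.
Huffman merges: 11/100+23/100→17/50; 8/25+17/50→33/50; 17/50+33/50→1. L = 2 ≈ 2.0000.
L − H = 2.0000 − 1.8932 = 0.107 bits.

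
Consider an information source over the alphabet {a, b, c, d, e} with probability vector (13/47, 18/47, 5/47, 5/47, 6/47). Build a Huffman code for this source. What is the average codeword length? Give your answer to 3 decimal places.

2.170 bits/symbol

Repeatedly combine the two least-probable nodes; the expected code length is the sum of the merged weights.
merge 5/47 + 5/47 → 10/47
merge 6/47 + 10/47 → 16/47
merge 13/47 + 16/47 → 29/47
merge 18/47 + 29/47 → 1
L = 10/47 + 16/47 + 29/47 + 1 = 102/47 ≈ 2.170 bits/symbol.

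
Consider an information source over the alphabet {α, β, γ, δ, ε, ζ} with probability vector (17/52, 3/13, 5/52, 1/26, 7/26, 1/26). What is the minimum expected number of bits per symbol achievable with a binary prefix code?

Repeatedly combine the two least-probable nodes; the expected code length is the sum of the merged weights.
merge 1/26 + 1/26 → 1/13
merge 1/13 + 5/52 → 9/52
merge 9/52 + 3/13 → 21/52
merge 7/26 + 17/52 → 31/52
merge 21/52 + 31/52 → 1
L = 1/13 + 9/52 + 21/52 + 31/52 + 1 = 9/4 = 2.25 bits/symbol.

2.25 bits/symbol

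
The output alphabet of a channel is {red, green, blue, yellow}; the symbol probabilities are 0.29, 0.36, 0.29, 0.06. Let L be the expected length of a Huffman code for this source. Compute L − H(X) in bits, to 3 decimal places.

Entropy H = −Σ p log₂ p ≈ 1.8100 bits.
Huffman merges: 3/50+29/100→7/20; 29/100+7/20→16/25; 9/25+16/25→1. L = 199/100 ≈ 1.9900.
L − H = 1.9900 − 1.8100 = 0.180 bits.

0.180 bits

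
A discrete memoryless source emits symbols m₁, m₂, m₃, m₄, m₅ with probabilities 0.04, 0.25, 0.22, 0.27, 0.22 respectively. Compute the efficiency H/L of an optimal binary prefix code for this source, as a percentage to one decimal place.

95.4%

Entropy H = −Σ p log₂ p ≈ 2.1569 bits.
Huffman merges: 1/25+11/50→13/50; 11/50+1/4→47/100; 13/50+27/100→53/100; 47/100+53/100→1. L = 113/50 ≈ 2.2600.
Efficiency = H/L = 2.1569/2.2600 = 95.4%.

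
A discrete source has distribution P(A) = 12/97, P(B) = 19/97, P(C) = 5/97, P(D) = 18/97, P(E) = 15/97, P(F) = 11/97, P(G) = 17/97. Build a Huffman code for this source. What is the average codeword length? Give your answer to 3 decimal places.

Repeatedly combine the two least-probable nodes; the expected code length is the sum of the merged weights.
merge 5/97 + 11/97 → 16/97
merge 12/97 + 15/97 → 27/97
merge 16/97 + 17/97 → 33/97
merge 18/97 + 19/97 → 37/97
merge 27/97 + 33/97 → 60/97
merge 37/97 + 60/97 → 1
L = 16/97 + 27/97 + 33/97 + 37/97 + 60/97 + 1 = 270/97 ≈ 2.784 bits/symbol.

2.784 bits/symbol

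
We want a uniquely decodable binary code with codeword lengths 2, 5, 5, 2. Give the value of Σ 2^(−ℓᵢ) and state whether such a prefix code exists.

With common denominator 2^5 = 32: Σ 2^(−ℓᵢ) = 8/32 + 1/32 + 1/32 + 8/32 = 18/32 = 0.5625.
Kraft's inequality requires Σ ≤ 1; here Σ = 0.5625 ≤ 1, so such a prefix code exists.

0.5625; yes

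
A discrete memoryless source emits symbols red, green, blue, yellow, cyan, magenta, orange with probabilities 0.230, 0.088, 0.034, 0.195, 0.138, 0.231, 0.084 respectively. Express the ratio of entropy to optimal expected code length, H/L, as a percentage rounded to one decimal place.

98.0%

Entropy H = −Σ p log₂ p ≈ 2.6048 bits.
Huffman merges: 17/500+21/250→59/500; 11/125+59/500→103/500; 69/500+39/200→333/1000; 103/500+23/100→109/250; 231/1000+333/1000→141/250; 109/250+141/250→1. L = 2657/1000 ≈ 2.6570.
Efficiency = H/L = 2.6048/2.6570 = 98.0%.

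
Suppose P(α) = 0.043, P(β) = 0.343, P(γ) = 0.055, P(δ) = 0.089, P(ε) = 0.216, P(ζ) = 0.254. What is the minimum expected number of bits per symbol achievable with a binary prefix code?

2.285 bits/symbol

Repeatedly combine the two least-probable nodes; the expected code length is the sum of the merged weights.
merge 43/1000 + 11/200 → 49/500
merge 89/1000 + 49/500 → 187/1000
merge 187/1000 + 27/125 → 403/1000
merge 127/500 + 343/1000 → 597/1000
merge 403/1000 + 597/1000 → 1
L = 49/500 + 187/1000 + 403/1000 + 597/1000 + 1 = 457/200 = 2.285 bits/symbol.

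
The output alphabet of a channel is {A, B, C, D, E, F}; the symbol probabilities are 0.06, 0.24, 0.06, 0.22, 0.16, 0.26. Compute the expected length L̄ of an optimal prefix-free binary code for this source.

2.4 bits/symbol

Repeatedly combine the two least-probable nodes; the expected code length is the sum of the merged weights.
merge 3/50 + 3/50 → 3/25
merge 3/25 + 4/25 → 7/25
merge 11/50 + 6/25 → 23/50
merge 13/50 + 7/25 → 27/50
merge 23/50 + 27/50 → 1
L = 3/25 + 7/25 + 23/50 + 27/50 + 1 = 12/5 = 2.4 bits/symbol.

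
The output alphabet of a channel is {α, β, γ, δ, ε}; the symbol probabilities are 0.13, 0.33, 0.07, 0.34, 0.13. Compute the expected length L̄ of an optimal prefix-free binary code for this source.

Repeatedly combine the two least-probable nodes; the expected code length is the sum of the merged weights.
merge 7/100 + 13/100 → 1/5
merge 13/100 + 1/5 → 33/100
merge 33/100 + 33/100 → 33/50
merge 17/50 + 33/50 → 1
L = 1/5 + 33/100 + 33/50 + 1 = 219/100 = 2.19 bits/symbol.

2.19 bits/symbol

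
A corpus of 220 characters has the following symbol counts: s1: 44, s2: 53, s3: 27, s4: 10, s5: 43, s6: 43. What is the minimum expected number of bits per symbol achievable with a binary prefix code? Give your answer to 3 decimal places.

Probabilities are the counts divided by 220.
Repeatedly combine the two least-probable nodes; the expected code length is the sum of the merged weights.
merge 1/22 + 27/220 → 37/220
merge 37/220 + 43/220 → 4/11
merge 43/220 + 1/5 → 87/220
merge 53/220 + 4/11 → 133/220
merge 87/220 + 133/220 → 1
L = 37/220 + 4/11 + 87/220 + 133/220 + 1 = 557/220 ≈ 2.532 bits/symbol.

2.532 bits/symbol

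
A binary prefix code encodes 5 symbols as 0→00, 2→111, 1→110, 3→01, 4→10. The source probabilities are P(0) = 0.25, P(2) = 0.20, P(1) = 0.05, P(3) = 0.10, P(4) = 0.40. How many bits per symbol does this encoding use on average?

2.25 bits/symbol

L̄ = Σ pᵢ·ℓᵢ = 0.25·2 + 0.20·3 + 0.05·3 + 0.10·2 + 0.40·2 = 2.25 bits/symbol.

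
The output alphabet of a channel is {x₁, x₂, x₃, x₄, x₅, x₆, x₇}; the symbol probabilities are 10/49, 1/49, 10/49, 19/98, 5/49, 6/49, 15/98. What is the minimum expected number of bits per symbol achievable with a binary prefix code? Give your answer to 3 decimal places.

Repeatedly combine the two least-probable nodes; the expected code length is the sum of the merged weights.
merge 1/49 + 5/49 → 6/49
merge 6/49 + 6/49 → 12/49
merge 15/98 + 19/98 → 17/49
merge 10/49 + 10/49 → 20/49
merge 12/49 + 17/49 → 29/49
merge 20/49 + 29/49 → 1
L = 6/49 + 12/49 + 17/49 + 20/49 + 29/49 + 1 = 19/7 ≈ 2.714 bits/symbol.

2.714 bits/symbol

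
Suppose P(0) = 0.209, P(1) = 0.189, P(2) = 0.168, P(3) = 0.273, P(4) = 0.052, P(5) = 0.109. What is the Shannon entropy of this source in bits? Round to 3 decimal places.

2.440 bits

H = −Σ pᵢ log₂ pᵢ.
−0.209·log₂(0.209) = 0.4720
−0.189·log₂(0.189) = 0.4543
−0.168·log₂(0.168) = 0.4323
−0.273·log₂(0.273) = 0.5113
−0.052·log₂(0.052) = 0.2218
−0.109·log₂(0.109) = 0.3485
Sum ≈ 2.4403 → 2.440 bits.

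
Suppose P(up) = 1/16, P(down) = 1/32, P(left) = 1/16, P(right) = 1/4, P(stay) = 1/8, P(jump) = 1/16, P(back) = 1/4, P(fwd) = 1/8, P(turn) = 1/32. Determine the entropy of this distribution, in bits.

Each probability is a power of 1/2, so log₂(1/p) is an integer.
H = Σ p·log₂(1/p) = 1/16·4 + 1/32·5 + 1/16·4 + 1/4·2 + 1/8·3 + 1/16·4 + 1/4·2 + 1/8·3 + 1/32·5 = 2.8125 bits.

2.8125 bits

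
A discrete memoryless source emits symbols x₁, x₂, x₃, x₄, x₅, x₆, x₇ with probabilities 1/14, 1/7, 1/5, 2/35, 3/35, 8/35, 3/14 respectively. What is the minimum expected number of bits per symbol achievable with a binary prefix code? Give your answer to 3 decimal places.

Repeatedly combine the two least-probable nodes; the expected code length is the sum of the merged weights.
merge 2/35 + 1/14 → 9/70
merge 3/35 + 9/70 → 3/14
merge 1/7 + 1/5 → 12/35
merge 3/14 + 3/14 → 3/7
merge 8/35 + 12/35 → 4/7
merge 3/7 + 4/7 → 1
L = 9/70 + 3/14 + 12/35 + 3/7 + 4/7 + 1 = 94/35 ≈ 2.686 bits/symbol.

2.686 bits/symbol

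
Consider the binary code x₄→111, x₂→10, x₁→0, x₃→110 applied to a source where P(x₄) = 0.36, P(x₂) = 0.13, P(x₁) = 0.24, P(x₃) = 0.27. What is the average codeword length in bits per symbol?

L̄ = Σ pᵢ·ℓᵢ = 0.36·3 + 0.13·2 + 0.24·1 + 0.27·3 = 2.39 bits/symbol.

2.39 bits/symbol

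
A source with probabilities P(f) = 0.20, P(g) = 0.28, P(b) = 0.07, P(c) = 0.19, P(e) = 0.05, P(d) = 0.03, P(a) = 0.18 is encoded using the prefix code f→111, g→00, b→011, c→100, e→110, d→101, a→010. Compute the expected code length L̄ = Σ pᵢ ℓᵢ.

L̄ = Σ pᵢ·ℓᵢ = 0.20·3 + 0.28·2 + 0.07·3 + 0.19·3 + 0.05·3 + 0.03·3 + 0.18·3 = 2.72 bits/symbol.

2.72 bits/symbol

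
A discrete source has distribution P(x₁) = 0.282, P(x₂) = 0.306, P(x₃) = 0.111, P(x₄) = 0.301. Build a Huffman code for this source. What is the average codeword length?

2 bits/symbol

Repeatedly combine the two least-probable nodes; the expected code length is the sum of the merged weights.
merge 111/1000 + 141/500 → 393/1000
merge 301/1000 + 153/500 → 607/1000
merge 393/1000 + 607/1000 → 1
L = 393/1000 + 607/1000 + 1 = 2 bits/symbol.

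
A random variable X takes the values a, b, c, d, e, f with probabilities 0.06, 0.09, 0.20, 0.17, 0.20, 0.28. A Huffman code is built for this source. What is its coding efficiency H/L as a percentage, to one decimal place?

98.5%

Entropy H = −Σ p log₂ p ≈ 2.4338 bits.
Huffman merges: 3/50+9/100→3/20; 3/20+17/100→8/25; 1/5+1/5→2/5; 7/25+8/25→3/5; 2/5+3/5→1. L = 247/100 ≈ 2.4700.
Efficiency = H/L = 2.4338/2.4700 = 98.5%.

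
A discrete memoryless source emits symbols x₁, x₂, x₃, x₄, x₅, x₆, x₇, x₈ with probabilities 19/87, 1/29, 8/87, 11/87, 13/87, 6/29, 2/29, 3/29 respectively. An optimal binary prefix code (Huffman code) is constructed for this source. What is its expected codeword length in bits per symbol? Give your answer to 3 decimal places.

Repeatedly combine the two least-probable nodes; the expected code length is the sum of the merged weights.
merge 1/29 + 2/29 → 3/29
merge 8/87 + 3/29 → 17/87
merge 3/29 + 11/87 → 20/87
merge 13/87 + 17/87 → 10/29
merge 6/29 + 19/87 → 37/87
merge 20/87 + 10/29 → 50/87
merge 37/87 + 50/87 → 1
L = 3/29 + 17/87 + 20/87 + 10/29 + 37/87 + 50/87 + 1 = 250/87 ≈ 2.874 bits/symbol.

2.874 bits/symbol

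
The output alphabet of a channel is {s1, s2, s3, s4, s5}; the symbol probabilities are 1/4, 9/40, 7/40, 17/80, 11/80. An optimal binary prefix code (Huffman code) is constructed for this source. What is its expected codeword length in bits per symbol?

2.3125 bits/symbol

Repeatedly combine the two least-probable nodes; the expected code length is the sum of the merged weights.
merge 11/80 + 7/40 → 5/16
merge 17/80 + 9/40 → 7/16
merge 1/4 + 5/16 → 9/16
merge 7/16 + 9/16 → 1
L = 5/16 + 7/16 + 9/16 + 1 = 37/16 = 2.3125 bits/symbol.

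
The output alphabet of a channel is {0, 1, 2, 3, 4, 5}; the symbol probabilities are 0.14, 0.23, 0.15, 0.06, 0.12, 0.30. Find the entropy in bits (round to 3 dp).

2.427 bits

H = −Σ pᵢ log₂ pᵢ.
−0.14·log₂(0.14) = 0.3971
−0.23·log₂(0.23) = 0.4877
−0.15·log₂(0.15) = 0.4105
−0.06·log₂(0.06) = 0.2435
−0.12·log₂(0.12) = 0.3671
−0.30·log₂(0.30) = 0.5211
Sum ≈ 2.4270 → 2.427 bits.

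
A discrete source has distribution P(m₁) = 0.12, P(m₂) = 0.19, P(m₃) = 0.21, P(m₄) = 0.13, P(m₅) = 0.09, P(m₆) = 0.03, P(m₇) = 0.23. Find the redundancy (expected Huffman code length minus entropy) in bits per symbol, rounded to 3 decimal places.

Entropy H = −Σ p log₂ p ≈ 2.6298 bits.
Huffman merges: 3/100+9/100→3/25; 3/25+3/25→6/25; 13/100+19/100→8/25; 21/100+23/100→11/25; 6/25+8/25→14/25; 11/25+14/25→1. L = 67/25 ≈ 2.6800.
L − H = 2.6800 − 2.6298 = 0.050 bits.

0.050 bits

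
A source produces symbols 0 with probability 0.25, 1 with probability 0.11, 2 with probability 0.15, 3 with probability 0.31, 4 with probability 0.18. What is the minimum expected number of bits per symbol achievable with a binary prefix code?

Repeatedly combine the two least-probable nodes; the expected code length is the sum of the merged weights.
merge 11/100 + 3/20 → 13/50
merge 9/50 + 1/4 → 43/100
merge 13/50 + 31/100 → 57/100
merge 43/100 + 57/100 → 1
L = 13/50 + 43/100 + 57/100 + 1 = 113/50 = 2.26 bits/symbol.

2.26 bits/symbol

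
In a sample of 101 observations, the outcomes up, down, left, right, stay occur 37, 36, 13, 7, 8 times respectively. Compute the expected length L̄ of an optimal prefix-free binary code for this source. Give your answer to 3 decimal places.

2.059 bits/symbol

Probabilities are the counts divided by 101.
Repeatedly combine the two least-probable nodes; the expected code length is the sum of the merged weights.
merge 7/101 + 8/101 → 15/101
merge 13/101 + 15/101 → 28/101
merge 28/101 + 36/101 → 64/101
merge 37/101 + 64/101 → 1
L = 15/101 + 28/101 + 64/101 + 1 = 208/101 ≈ 2.059 bits/symbol.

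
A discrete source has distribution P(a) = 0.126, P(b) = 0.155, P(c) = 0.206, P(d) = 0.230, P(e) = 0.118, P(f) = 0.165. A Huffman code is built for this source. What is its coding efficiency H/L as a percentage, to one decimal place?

99.2%

Entropy H = −Σ p log₂ p ≈ 2.5434 bits.
Huffman merges: 59/500+63/500→61/250; 31/200+33/200→8/25; 103/500+23/100→109/250; 61/250+8/25→141/250; 109/250+141/250→1. L = 641/250 ≈ 2.5640.
Efficiency = H/L = 2.5434/2.5640 = 99.2%.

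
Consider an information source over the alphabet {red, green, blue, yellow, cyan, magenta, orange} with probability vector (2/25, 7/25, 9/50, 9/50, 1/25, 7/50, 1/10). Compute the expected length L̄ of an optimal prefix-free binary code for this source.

2.66 bits/symbol

Repeatedly combine the two least-probable nodes; the expected code length is the sum of the merged weights.
merge 1/25 + 2/25 → 3/25
merge 1/10 + 3/25 → 11/50
merge 7/50 + 9/50 → 8/25
merge 9/50 + 11/50 → 2/5
merge 7/25 + 8/25 → 3/5
merge 2/5 + 3/5 → 1
L = 3/25 + 11/50 + 8/25 + 2/5 + 3/5 + 1 = 133/50 = 2.66 bits/symbol.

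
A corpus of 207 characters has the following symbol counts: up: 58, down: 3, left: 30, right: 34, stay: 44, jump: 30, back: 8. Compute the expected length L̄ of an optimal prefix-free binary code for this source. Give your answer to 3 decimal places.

Probabilities are the counts divided by 207.
Repeatedly combine the two least-probable nodes; the expected code length is the sum of the merged weights.
merge 1/69 + 8/207 → 11/207
merge 11/207 + 10/69 → 41/207
merge 10/69 + 34/207 → 64/207
merge 41/207 + 44/207 → 85/207
merge 58/207 + 64/207 → 122/207
merge 85/207 + 122/207 → 1
L = 11/207 + 41/207 + 64/207 + 85/207 + 122/207 + 1 = 530/207 ≈ 2.560 bits/symbol.

2.560 bits/symbol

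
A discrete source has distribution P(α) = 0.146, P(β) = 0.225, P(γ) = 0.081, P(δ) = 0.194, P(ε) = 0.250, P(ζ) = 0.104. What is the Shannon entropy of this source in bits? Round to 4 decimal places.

H = −Σ pᵢ log₂ pᵢ.
−0.146·log₂(0.146) = 0.4053
−0.225·log₂(0.225) = 0.4842
−0.081·log₂(0.081) = 0.2937
−0.194·log₂(0.194) = 0.4590
−0.250·log₂(0.250) = 0.5000
−0.104·log₂(0.104) = 0.3396
Sum ≈ 2.4818 → 2.4818 bits.

2.4818 bits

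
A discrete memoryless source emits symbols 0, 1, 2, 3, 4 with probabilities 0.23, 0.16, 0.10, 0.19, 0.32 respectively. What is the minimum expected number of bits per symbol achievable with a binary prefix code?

2.26 bits/symbol

Repeatedly combine the two least-probable nodes; the expected code length is the sum of the merged weights.
merge 1/10 + 4/25 → 13/50
merge 19/100 + 23/100 → 21/50
merge 13/50 + 8/25 → 29/50
merge 21/50 + 29/50 → 1
L = 13/50 + 21/50 + 29/50 + 1 = 113/50 = 2.26 bits/symbol.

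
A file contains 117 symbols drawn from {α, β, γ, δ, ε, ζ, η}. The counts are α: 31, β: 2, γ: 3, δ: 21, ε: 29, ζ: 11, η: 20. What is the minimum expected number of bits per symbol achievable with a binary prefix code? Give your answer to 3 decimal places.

2.487 bits/symbol

Probabilities are the counts divided by 117.
Repeatedly combine the two least-probable nodes; the expected code length is the sum of the merged weights.
merge 2/117 + 1/39 → 5/117
merge 5/117 + 11/117 → 16/117
merge 16/117 + 20/117 → 4/13
merge 7/39 + 29/117 → 50/117
merge 31/117 + 4/13 → 67/117
merge 50/117 + 67/117 → 1
L = 5/117 + 16/117 + 4/13 + 50/117 + 67/117 + 1 = 97/39 ≈ 2.487 bits/symbol.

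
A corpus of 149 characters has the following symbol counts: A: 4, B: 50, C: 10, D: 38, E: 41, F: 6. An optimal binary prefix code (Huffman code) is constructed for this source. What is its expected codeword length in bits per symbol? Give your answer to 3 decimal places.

2.201 bits/symbol

Probabilities are the counts divided by 149.
Repeatedly combine the two least-probable nodes; the expected code length is the sum of the merged weights.
merge 4/149 + 6/149 → 10/149
merge 10/149 + 10/149 → 20/149
merge 20/149 + 38/149 → 58/149
merge 41/149 + 50/149 → 91/149
merge 58/149 + 91/149 → 1
L = 10/149 + 20/149 + 58/149 + 91/149 + 1 = 328/149 ≈ 2.201 bits/symbol.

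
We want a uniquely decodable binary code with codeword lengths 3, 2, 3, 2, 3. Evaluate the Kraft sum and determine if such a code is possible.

0.875; yes

With common denominator 2^3 = 8: Σ 2^(−ℓᵢ) = 1/8 + 2/8 + 1/8 + 2/8 + 1/8 = 7/8 = 0.875.
Kraft's inequality requires Σ ≤ 1; here Σ = 0.875 ≤ 1, so such a prefix code exists.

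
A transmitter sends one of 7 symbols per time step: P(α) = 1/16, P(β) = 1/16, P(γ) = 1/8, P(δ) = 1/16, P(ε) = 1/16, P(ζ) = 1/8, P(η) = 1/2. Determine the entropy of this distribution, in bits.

Each probability is a power of 1/2, so log₂(1/p) is an integer.
H = Σ p·log₂(1/p) = 1/16·4 + 1/16·4 + 1/8·3 + 1/16·4 + 1/16·4 + 1/8·3 + 1/2·1 = 2.25 bits.

2.25 bits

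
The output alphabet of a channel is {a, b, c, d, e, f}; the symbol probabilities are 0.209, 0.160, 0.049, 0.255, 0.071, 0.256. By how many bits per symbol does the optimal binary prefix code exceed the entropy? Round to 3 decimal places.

0.015 bits

Entropy H = −Σ p log₂ p ≈ 2.3851 bits.
Huffman merges: 49/1000+71/1000→3/25; 3/25+4/25→7/25; 209/1000+51/200→58/125; 32/125+7/25→67/125; 58/125+67/125→1. L = 12/5 ≈ 2.4000.
L − H = 2.4000 − 2.3851 = 0.015 bits.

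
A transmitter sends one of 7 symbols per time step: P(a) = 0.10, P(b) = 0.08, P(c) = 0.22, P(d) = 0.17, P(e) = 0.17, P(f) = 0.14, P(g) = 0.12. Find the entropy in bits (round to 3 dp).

H = −Σ pᵢ log₂ pᵢ.
−0.10·log₂(0.10) = 0.3322
−0.08·log₂(0.08) = 0.2915
−0.22·log₂(0.22) = 0.4806
−0.17·log₂(0.17) = 0.4346
−0.17·log₂(0.17) = 0.4346
−0.14·log₂(0.14) = 0.3971
−0.12·log₂(0.12) = 0.3671
Sum ≈ 2.7376 → 2.738 bits.

2.738 bits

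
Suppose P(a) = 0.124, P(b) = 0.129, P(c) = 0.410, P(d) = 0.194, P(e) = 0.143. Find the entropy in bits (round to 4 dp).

H = −Σ pᵢ log₂ pᵢ.
−0.124·log₂(0.124) = 0.3734
−0.129·log₂(0.129) = 0.3811
−0.410·log₂(0.410) = 0.5274
−0.194·log₂(0.194) = 0.4590
−0.143·log₂(0.143) = 0.4012
Sum ≈ 2.1422 → 2.1422 bits.

2.1422 bits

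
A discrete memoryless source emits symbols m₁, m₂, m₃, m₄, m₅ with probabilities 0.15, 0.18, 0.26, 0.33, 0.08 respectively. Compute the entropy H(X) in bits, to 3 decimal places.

H = −Σ pᵢ log₂ pᵢ.
−0.15·log₂(0.15) = 0.4105
−0.18·log₂(0.18) = 0.4453
−0.26·log₂(0.26) = 0.5053
−0.33·log₂(0.33) = 0.5278
−0.08·log₂(0.08) = 0.2915
Sum ≈ 2.1805 → 2.180 bits.

2.180 bits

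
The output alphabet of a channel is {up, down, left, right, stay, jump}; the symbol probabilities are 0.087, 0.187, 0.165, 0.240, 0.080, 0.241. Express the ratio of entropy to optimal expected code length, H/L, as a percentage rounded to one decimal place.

Entropy H = −Σ p log₂ p ≈ 2.4681 bits.
Huffman merges: 2/25+87/1000→167/1000; 33/200+167/1000→83/250; 187/1000+6/25→427/1000; 241/1000+83/250→573/1000; 427/1000+573/1000→1. L = 2499/1000 ≈ 2.4990.
Efficiency = H/L = 2.4681/2.4990 = 98.8%.

98.8%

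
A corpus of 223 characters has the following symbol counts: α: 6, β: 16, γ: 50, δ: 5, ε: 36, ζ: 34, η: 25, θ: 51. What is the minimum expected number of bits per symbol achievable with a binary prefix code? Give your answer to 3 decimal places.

2.717 bits/symbol

Probabilities are the counts divided by 223.
Repeatedly combine the two least-probable nodes; the expected code length is the sum of the merged weights.
merge 5/223 + 6/223 → 11/223
merge 11/223 + 16/223 → 27/223
merge 25/223 + 27/223 → 52/223
merge 34/223 + 36/223 → 70/223
merge 50/223 + 51/223 → 101/223
merge 52/223 + 70/223 → 122/223
merge 101/223 + 122/223 → 1
L = 11/223 + 27/223 + 52/223 + 70/223 + 101/223 + 122/223 + 1 = 606/223 ≈ 2.717 bits/symbol.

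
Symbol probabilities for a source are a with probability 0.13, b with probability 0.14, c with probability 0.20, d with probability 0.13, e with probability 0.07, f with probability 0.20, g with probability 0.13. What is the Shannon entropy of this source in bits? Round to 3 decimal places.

2.742 bits

H = −Σ pᵢ log₂ pᵢ.
−0.13·log₂(0.13) = 0.3826
−0.14·log₂(0.14) = 0.3971
−0.20·log₂(0.20) = 0.4644
−0.13·log₂(0.13) = 0.3826
−0.07·log₂(0.07) = 0.2686
−0.20·log₂(0.20) = 0.4644
−0.13·log₂(0.13) = 0.3826
Sum ≈ 2.7424 → 2.742 bits.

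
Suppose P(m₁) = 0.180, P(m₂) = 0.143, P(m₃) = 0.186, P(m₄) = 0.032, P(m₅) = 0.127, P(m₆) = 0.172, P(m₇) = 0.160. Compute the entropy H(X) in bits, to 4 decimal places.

H = −Σ pᵢ log₂ pᵢ.
−0.180·log₂(0.180) = 0.4453
−0.143·log₂(0.143) = 0.4012
−0.186·log₂(0.186) = 0.4514
−0.032·log₂(0.032) = 0.1589
−0.127·log₂(0.127) = 0.3781
−0.172·log₂(0.172) = 0.4368
−0.160·log₂(0.160) = 0.4230
Sum ≈ 2.6947 → 2.6947 bits.

2.6947 bits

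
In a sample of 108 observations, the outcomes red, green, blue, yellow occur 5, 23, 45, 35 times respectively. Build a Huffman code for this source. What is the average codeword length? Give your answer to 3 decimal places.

Probabilities are the counts divided by 108.
Repeatedly combine the two least-probable nodes; the expected code length is the sum of the merged weights.
merge 5/108 + 23/108 → 7/27
merge 7/27 + 35/108 → 7/12
merge 5/12 + 7/12 → 1
L = 7/27 + 7/12 + 1 = 199/108 ≈ 1.843 bits/symbol.

1.843 bits/symbol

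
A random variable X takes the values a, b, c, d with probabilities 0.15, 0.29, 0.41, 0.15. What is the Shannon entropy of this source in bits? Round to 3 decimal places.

H = −Σ pᵢ log₂ pᵢ.
−0.15·log₂(0.15) = 0.4105
−0.29·log₂(0.29) = 0.5179
−0.41·log₂(0.41) = 0.5274
−0.15·log₂(0.15) = 0.4105
Sum ≈ 1.8664 → 1.866 bits.

1.866 bits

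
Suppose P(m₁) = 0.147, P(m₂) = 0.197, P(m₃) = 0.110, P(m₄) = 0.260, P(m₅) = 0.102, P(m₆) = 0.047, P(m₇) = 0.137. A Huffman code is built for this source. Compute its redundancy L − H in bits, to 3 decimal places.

0.032 bits

Entropy H = −Σ p log₂ p ≈ 2.6600 bits.
Huffman merges: 47/1000+51/500→149/1000; 11/100+137/1000→247/1000; 147/1000+149/1000→37/125; 197/1000+247/1000→111/250; 13/50+37/125→139/250; 111/250+139/250→1. L = 673/250 ≈ 2.6920.
L − H = 2.6920 − 2.6600 = 0.032 bits.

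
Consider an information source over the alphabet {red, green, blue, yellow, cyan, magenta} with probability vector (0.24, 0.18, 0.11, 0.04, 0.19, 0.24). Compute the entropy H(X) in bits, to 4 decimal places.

H = −Σ pᵢ log₂ pᵢ.
−0.24·log₂(0.24) = 0.4941
−0.18·log₂(0.18) = 0.4453
−0.11·log₂(0.11) = 0.3503
−0.04·log₂(0.04) = 0.1858
−0.19·log₂(0.19) = 0.4552
−0.24·log₂(0.24) = 0.4941
Sum ≈ 2.4248 → 2.4248 bits.

2.4248 bits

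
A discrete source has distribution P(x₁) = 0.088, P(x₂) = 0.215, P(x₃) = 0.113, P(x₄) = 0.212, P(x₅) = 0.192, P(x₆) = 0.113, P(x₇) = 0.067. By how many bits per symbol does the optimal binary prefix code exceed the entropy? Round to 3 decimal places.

0.039 bits

Entropy H = −Σ p log₂ p ≈ 2.6891 bits.
Huffman merges: 67/1000+11/125→31/200; 113/1000+113/1000→113/500; 31/200+24/125→347/1000; 53/250+43/200→427/1000; 113/500+347/1000→573/1000; 427/1000+573/1000→1. L = 341/125 ≈ 2.7280.
L − H = 2.7280 − 2.6891 = 0.039 bits.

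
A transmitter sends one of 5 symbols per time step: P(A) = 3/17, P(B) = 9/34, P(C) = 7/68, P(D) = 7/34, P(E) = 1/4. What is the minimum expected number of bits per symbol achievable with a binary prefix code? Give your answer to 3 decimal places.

Repeatedly combine the two least-probable nodes; the expected code length is the sum of the merged weights.
merge 7/68 + 3/17 → 19/68
merge 7/34 + 1/4 → 31/68
merge 9/34 + 19/68 → 37/68
merge 31/68 + 37/68 → 1
L = 19/68 + 31/68 + 37/68 + 1 = 155/68 ≈ 2.279 bits/symbol.

2.279 bits/symbol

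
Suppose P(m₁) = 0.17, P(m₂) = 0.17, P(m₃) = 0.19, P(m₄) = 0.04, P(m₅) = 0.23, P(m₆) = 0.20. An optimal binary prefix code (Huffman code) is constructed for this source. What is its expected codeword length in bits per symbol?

2.57 bits/symbol

Repeatedly combine the two least-probable nodes; the expected code length is the sum of the merged weights.
merge 1/25 + 17/100 → 21/100
merge 17/100 + 19/100 → 9/25
merge 1/5 + 21/100 → 41/100
merge 23/100 + 9/25 → 59/100
merge 41/100 + 59/100 → 1
L = 21/100 + 9/25 + 41/100 + 59/100 + 1 = 257/100 = 2.57 bits/symbol.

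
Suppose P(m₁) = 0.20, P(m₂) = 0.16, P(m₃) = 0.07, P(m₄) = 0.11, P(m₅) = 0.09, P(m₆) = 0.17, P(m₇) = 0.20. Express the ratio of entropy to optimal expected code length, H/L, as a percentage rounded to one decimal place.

98.5%

Entropy H = −Σ p log₂ p ≈ 2.7179 bits.
Huffman merges: 7/100+9/100→4/25; 11/100+4/25→27/100; 4/25+17/100→33/100; 1/5+1/5→2/5; 27/100+33/100→3/5; 2/5+3/5→1. L = 69/25 ≈ 2.7600.
Efficiency = H/L = 2.7179/2.7600 = 98.5%.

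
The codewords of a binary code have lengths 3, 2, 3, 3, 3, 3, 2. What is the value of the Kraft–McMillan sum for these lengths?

With common denominator 2^3 = 8: Σ 2^(−ℓᵢ) = 1/8 + 2/8 + 1/8 + 1/8 + 1/8 + 1/8 + 2/8 = 9/8 = 1.125.

1.125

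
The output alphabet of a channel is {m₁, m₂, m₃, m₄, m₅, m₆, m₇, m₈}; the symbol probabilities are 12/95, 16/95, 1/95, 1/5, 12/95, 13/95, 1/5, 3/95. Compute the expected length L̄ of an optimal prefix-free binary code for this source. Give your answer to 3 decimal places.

2.811 bits/symbol

Repeatedly combine the two least-probable nodes; the expected code length is the sum of the merged weights.
merge 1/95 + 3/95 → 4/95
merge 4/95 + 12/95 → 16/95
merge 12/95 + 13/95 → 5/19
merge 16/95 + 16/95 → 32/95
merge 1/5 + 1/5 → 2/5
merge 5/19 + 32/95 → 3/5
merge 2/5 + 3/5 → 1
L = 4/95 + 16/95 + 5/19 + 32/95 + 2/5 + 3/5 + 1 = 267/95 ≈ 2.811 bits/symbol.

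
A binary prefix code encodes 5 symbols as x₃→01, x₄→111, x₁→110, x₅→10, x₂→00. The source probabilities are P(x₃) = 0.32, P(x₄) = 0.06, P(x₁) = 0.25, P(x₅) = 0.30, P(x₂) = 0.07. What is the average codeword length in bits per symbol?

L̄ = Σ pᵢ·ℓᵢ = 0.32·2 + 0.06·3 + 0.25·3 + 0.30·2 + 0.07·2 = 2.31 bits/symbol.

2.31 bits/symbol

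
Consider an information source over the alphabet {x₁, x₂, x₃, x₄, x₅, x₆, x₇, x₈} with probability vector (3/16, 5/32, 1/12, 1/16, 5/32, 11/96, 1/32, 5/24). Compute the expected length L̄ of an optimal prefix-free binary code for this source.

Repeatedly combine the two least-probable nodes; the expected code length is the sum of the merged weights.
merge 1/32 + 1/16 → 3/32
merge 1/12 + 3/32 → 17/96
merge 11/96 + 5/32 → 13/48
merge 5/32 + 17/96 → 1/3
merge 3/16 + 5/24 → 19/48
merge 13/48 + 1/3 → 29/48
merge 19/48 + 29/48 → 1
L = 3/32 + 17/96 + 13/48 + 1/3 + 19/48 + 29/48 + 1 = 23/8 = 2.875 bits/symbol.

2.875 bits/symbol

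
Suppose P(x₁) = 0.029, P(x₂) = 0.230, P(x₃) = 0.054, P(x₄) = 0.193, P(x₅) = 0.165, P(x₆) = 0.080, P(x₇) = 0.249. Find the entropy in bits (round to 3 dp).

2.541 bits

H = −Σ pᵢ log₂ pᵢ.
−0.029·log₂(0.029) = 0.1481
−0.230·log₂(0.230) = 0.4877
−0.054·log₂(0.054) = 0.2274
−0.193·log₂(0.193) = 0.4581
−0.165·log₂(0.165) = 0.4289
−0.080·log₂(0.080) = 0.2915
−0.249·log₂(0.249) = 0.4994
Sum ≈ 2.5411 → 2.541 bits.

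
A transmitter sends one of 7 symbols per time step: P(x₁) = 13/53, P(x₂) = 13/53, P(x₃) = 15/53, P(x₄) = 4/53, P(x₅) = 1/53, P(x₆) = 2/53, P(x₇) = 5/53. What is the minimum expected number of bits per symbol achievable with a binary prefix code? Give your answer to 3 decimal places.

Repeatedly combine the two least-probable nodes; the expected code length is the sum of the merged weights.
merge 1/53 + 2/53 → 3/53
merge 3/53 + 4/53 → 7/53
merge 5/53 + 7/53 → 12/53
merge 12/53 + 13/53 → 25/53
merge 13/53 + 15/53 → 28/53
merge 25/53 + 28/53 → 1
L = 3/53 + 7/53 + 12/53 + 25/53 + 28/53 + 1 = 128/53 ≈ 2.415 bits/symbol.

2.415 bits/symbol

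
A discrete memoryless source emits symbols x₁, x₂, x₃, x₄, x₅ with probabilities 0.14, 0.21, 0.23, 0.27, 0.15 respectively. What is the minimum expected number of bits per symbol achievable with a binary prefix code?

2.29 bits/symbol

Repeatedly combine the two least-probable nodes; the expected code length is the sum of the merged weights.
merge 7/50 + 3/20 → 29/100
merge 21/100 + 23/100 → 11/25
merge 27/100 + 29/100 → 14/25
merge 11/25 + 14/25 → 1
L = 29/100 + 11/25 + 14/25 + 1 = 229/100 = 2.29 bits/symbol.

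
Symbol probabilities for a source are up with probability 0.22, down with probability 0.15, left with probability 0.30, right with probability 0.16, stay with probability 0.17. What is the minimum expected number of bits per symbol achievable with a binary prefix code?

2.31 bits/symbol

Repeatedly combine the two least-probable nodes; the expected code length is the sum of the merged weights.
merge 3/20 + 4/25 → 31/100
merge 17/100 + 11/50 → 39/100
merge 3/10 + 31/100 → 61/100
merge 39/100 + 61/100 → 1
L = 31/100 + 39/100 + 61/100 + 1 = 231/100 = 2.31 bits/symbol.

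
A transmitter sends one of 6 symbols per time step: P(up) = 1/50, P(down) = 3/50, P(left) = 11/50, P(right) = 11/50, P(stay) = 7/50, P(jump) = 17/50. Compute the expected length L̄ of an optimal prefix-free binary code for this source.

Repeatedly combine the two least-probable nodes; the expected code length is the sum of the merged weights.
merge 1/50 + 3/50 → 2/25
merge 2/25 + 7/50 → 11/50
merge 11/50 + 11/50 → 11/25
merge 11/50 + 17/50 → 14/25
merge 11/25 + 14/25 → 1
L = 2/25 + 11/50 + 11/25 + 14/25 + 1 = 23/10 = 2.3 bits/symbol.

2.3 bits/symbol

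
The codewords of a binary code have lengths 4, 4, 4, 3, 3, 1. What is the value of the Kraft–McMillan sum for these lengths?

0.9375

With common denominator 2^4 = 16: Σ 2^(−ℓᵢ) = 1/16 + 1/16 + 1/16 + 2/16 + 2/16 + 8/16 = 15/16 = 0.9375.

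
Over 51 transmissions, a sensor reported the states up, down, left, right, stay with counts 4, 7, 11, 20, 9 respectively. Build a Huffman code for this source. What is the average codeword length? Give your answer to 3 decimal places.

Probabilities are the counts divided by 51.
Repeatedly combine the two least-probable nodes; the expected code length is the sum of the merged weights.
merge 4/51 + 7/51 → 11/51
merge 3/17 + 11/51 → 20/51
merge 11/51 + 20/51 → 31/51
merge 20/51 + 31/51 → 1
L = 11/51 + 20/51 + 31/51 + 1 = 113/51 ≈ 2.216 bits/symbol.

2.216 bits/symbol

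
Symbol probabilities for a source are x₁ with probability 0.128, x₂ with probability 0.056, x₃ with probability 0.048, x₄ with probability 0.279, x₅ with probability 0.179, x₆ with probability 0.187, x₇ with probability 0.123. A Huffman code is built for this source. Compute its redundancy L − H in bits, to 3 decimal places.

0.033 bits

Entropy H = −Σ p log₂ p ≈ 2.6051 bits.
Huffman merges: 6/125+7/125→13/125; 13/125+123/1000→227/1000; 16/125+179/1000→307/1000; 187/1000+227/1000→207/500; 279/1000+307/1000→293/500; 207/500+293/500→1. L = 1319/500 ≈ 2.6380.
L − H = 2.6380 − 2.6051 = 0.033 bits.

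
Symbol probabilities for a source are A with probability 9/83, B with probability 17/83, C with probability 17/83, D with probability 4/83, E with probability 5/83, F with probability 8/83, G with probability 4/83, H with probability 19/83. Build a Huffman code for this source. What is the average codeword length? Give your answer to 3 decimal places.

Repeatedly combine the two least-probable nodes; the expected code length is the sum of the merged weights.
merge 4/83 + 4/83 → 8/83
merge 5/83 + 8/83 → 13/83
merge 8/83 + 9/83 → 17/83
merge 13/83 + 17/83 → 30/83
merge 17/83 + 17/83 → 34/83
merge 19/83 + 30/83 → 49/83
merge 34/83 + 49/83 → 1
L = 8/83 + 13/83 + 17/83 + 30/83 + 34/83 + 49/83 + 1 = 234/83 ≈ 2.819 bits/symbol.

2.819 bits/symbol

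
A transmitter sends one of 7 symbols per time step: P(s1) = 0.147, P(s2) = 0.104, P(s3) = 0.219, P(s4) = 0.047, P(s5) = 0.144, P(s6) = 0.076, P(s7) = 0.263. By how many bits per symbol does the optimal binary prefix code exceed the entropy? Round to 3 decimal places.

Entropy H = −Σ p log₂ p ≈ 2.6253 bits.
Huffman merges: 47/1000+19/250→123/1000; 13/125+123/1000→227/1000; 18/125+147/1000→291/1000; 219/1000+227/1000→223/500; 263/1000+291/1000→277/500; 223/500+277/500→1. L = 2641/1000 ≈ 2.6410.
L − H = 2.6410 − 2.6253 = 0.016 bits.

0.016 bits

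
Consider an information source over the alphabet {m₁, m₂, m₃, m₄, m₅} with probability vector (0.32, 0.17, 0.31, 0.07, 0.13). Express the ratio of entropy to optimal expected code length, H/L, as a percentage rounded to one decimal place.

97.1%

Entropy H = −Σ p log₂ p ≈ 2.1356 bits.
Huffman merges: 7/100+13/100→1/5; 17/100+1/5→37/100; 31/100+8/25→63/100; 37/100+63/100→1. L = 11/5 ≈ 2.2000.
Efficiency = H/L = 2.1356/2.2000 = 97.1%.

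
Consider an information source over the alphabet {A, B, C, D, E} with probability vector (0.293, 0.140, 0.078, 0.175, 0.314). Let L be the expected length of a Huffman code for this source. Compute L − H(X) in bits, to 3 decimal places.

Entropy H = −Σ p log₂ p ≈ 2.1679 bits.
Huffman merges: 39/500+7/50→109/500; 7/40+109/500→393/1000; 293/1000+157/500→607/1000; 393/1000+607/1000→1. L = 1109/500 ≈ 2.2180.
L − H = 2.2180 − 2.1679 = 0.050 bits.

0.050 bits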